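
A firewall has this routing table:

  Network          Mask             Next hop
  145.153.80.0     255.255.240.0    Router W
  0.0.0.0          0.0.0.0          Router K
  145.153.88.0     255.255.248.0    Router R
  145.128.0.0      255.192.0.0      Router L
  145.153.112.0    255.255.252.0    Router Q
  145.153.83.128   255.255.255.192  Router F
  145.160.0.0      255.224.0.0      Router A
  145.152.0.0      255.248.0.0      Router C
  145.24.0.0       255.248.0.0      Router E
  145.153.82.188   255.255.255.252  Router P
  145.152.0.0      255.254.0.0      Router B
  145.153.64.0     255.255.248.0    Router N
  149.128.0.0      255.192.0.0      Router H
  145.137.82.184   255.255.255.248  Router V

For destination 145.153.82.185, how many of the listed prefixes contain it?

5

Prefixes containing 145.153.82.185:
  0.0.0.0/0 (default, matches everything)
  145.128.0.0/10 (145.128.0.0 - 145.191.255.255)
  145.152.0.0/13 (145.152.0.0 - 145.159.255.255)
  145.152.0.0/15 (145.152.0.0 - 145.153.255.255)
  145.153.80.0/20 (145.153.80.0 - 145.153.95.255)
Total matching entries: 5.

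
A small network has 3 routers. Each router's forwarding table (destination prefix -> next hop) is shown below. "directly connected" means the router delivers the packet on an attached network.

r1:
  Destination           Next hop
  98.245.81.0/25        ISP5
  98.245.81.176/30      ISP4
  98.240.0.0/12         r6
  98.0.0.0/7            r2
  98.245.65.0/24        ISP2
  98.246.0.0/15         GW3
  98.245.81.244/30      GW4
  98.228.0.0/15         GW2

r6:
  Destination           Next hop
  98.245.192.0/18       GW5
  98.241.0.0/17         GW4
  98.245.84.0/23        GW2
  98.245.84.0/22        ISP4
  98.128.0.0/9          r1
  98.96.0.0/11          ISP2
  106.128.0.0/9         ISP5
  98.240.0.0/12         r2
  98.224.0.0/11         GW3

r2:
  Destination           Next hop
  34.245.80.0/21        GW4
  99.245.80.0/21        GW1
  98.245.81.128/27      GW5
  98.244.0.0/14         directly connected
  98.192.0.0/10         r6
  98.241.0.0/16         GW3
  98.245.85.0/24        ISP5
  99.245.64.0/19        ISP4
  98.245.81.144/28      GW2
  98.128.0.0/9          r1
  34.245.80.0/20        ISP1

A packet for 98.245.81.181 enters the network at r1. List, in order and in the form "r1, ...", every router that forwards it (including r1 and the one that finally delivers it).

r1, r6, r2

At r1: longest match for 98.245.81.181 is 98.240.0.0/12 -> r6
At r6: longest match for 98.245.81.181 is 98.240.0.0/12 -> r2
At r2: longest match for 98.245.81.181 is 98.244.0.0/14 -> directly connected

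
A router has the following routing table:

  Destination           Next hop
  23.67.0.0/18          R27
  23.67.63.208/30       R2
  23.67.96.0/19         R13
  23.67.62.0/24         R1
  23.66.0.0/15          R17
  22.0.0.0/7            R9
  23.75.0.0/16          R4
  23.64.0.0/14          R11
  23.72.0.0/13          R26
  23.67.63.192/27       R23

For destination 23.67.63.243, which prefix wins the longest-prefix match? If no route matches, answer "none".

Entries matching 23.67.63.243:
  22.0.0.0/7 (22.0.0.0 - 23.255.255.255)
  23.64.0.0/14 (23.64.0.0 - 23.67.255.255)
  23.66.0.0/15 (23.66.0.0 - 23.67.255.255)
  23.67.0.0/18 (23.67.0.0 - 23.67.63.255)
Most specific is 23.67.0.0/18.

23.67.0.0/18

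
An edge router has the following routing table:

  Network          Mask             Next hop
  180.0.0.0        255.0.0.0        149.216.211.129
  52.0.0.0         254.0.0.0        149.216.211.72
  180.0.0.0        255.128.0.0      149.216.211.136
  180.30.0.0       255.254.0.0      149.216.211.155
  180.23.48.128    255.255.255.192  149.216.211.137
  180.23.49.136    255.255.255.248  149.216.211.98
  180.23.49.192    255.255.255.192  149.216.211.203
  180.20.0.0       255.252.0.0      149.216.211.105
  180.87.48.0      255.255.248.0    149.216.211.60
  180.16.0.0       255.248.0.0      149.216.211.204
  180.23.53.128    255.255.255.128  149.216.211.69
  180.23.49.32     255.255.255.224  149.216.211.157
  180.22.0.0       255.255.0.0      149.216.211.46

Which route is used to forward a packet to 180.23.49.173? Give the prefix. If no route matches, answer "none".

Entries matching 180.23.49.173:
  180.0.0.0/8 (180.0.0.0 - 180.255.255.255)
  180.0.0.0/9 (180.0.0.0 - 180.127.255.255)
  180.16.0.0/13 (180.16.0.0 - 180.23.255.255)
  180.20.0.0/14 (180.20.0.0 - 180.23.255.255)
Most specific is 180.20.0.0/14.

180.20.0.0/14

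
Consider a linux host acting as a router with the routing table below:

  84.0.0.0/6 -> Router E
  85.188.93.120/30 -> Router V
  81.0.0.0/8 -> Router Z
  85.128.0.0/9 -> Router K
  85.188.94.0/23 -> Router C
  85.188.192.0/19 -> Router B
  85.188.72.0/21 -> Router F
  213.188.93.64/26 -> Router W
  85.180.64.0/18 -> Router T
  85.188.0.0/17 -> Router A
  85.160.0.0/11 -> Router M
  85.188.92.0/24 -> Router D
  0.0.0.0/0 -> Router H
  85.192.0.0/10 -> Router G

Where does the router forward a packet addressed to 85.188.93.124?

Router A

Routes whose prefix contains 85.188.93.124:
  0.0.0.0/0 (default, matches everything) -> Router H
  84.0.0.0/6 (84.0.0.0 - 87.255.255.255) -> Router E
  85.128.0.0/9 (85.128.0.0 - 85.255.255.255) -> Router K
  85.160.0.0/11 (85.160.0.0 - 85.191.255.255) -> Router M
  85.188.0.0/17 (85.188.0.0 - 85.188.127.255) -> Router A
More-specific entries that do NOT match:
  85.188.93.120/30 (85.188.93.120 - 85.188.93.123) does not contain 85.188.93.124
  213.188.93.64/26 (213.188.93.64 - 213.188.93.127) does not contain 85.188.93.124
  85.188.92.0/24 (85.188.92.0 - 85.188.92.255) does not contain 85.188.93.124
  85.188.94.0/23 (85.188.94.0 - 85.188.95.255) does not contain 85.188.93.124
  85.188.72.0/21 (85.188.72.0 - 85.188.79.255) does not contain 85.188.93.124
  85.188.192.0/19 (85.188.192.0 - 85.188.223.255) does not contain 85.188.93.124
  85.180.64.0/18 (85.180.64.0 - 85.180.127.255) does not contain 85.188.93.124
Longest matching prefix is /17 -> next hop Router A.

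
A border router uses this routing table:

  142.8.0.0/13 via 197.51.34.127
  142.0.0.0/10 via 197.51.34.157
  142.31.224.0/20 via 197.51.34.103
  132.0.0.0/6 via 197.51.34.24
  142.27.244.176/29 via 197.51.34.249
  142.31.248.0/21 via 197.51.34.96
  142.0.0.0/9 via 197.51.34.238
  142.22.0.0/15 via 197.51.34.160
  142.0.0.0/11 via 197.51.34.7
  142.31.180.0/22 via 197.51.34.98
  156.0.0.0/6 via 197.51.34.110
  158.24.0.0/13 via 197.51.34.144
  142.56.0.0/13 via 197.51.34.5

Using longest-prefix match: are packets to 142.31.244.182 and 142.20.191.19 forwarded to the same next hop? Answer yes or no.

142.31.244.182: longest match 142.0.0.0/11 -> 197.51.34.7
142.20.191.19: longest match 142.0.0.0/11 -> 197.51.34.7

yes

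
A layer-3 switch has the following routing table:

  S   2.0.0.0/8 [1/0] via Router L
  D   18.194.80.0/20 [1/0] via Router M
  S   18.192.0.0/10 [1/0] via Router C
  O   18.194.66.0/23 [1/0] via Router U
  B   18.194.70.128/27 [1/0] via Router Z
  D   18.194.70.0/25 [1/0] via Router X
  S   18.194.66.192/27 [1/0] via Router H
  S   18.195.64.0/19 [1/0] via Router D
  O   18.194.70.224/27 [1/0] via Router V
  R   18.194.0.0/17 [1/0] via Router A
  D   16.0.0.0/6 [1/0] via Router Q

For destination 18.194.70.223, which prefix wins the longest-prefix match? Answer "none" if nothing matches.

18.194.0.0/17

Entries matching 18.194.70.223:
  16.0.0.0/6 (16.0.0.0 - 19.255.255.255)
  18.192.0.0/10 (18.192.0.0 - 18.255.255.255)
  18.194.0.0/17 (18.194.0.0 - 18.194.127.255)
Most specific is 18.194.0.0/17.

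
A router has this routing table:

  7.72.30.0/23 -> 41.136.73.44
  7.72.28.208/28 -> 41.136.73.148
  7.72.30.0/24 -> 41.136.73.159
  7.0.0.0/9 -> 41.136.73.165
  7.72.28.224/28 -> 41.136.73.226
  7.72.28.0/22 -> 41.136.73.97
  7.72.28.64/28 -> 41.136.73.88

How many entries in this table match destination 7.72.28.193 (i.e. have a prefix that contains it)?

Prefixes containing 7.72.28.193:
  7.0.0.0/9 (7.0.0.0 - 7.127.255.255)
  7.72.28.0/22 (7.72.28.0 - 7.72.31.255)
Total matching entries: 2.

2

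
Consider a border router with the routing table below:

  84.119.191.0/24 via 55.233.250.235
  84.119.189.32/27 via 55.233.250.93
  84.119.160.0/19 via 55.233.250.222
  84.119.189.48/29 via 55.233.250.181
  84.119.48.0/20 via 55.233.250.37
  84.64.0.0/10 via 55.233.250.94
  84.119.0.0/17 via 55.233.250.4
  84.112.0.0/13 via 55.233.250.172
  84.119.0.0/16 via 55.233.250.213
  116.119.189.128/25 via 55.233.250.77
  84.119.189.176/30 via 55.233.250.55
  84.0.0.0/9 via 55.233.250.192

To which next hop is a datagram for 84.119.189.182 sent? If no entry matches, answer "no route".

Routes whose prefix contains 84.119.189.182:
  84.0.0.0/9 (84.0.0.0 - 84.127.255.255) -> 55.233.250.192
  84.64.0.0/10 (84.64.0.0 - 84.127.255.255) -> 55.233.250.94
  84.112.0.0/13 (84.112.0.0 - 84.119.255.255) -> 55.233.250.172
  84.119.0.0/16 (84.119.0.0 - 84.119.255.255) -> 55.233.250.213
  84.119.160.0/19 (84.119.160.0 - 84.119.191.255) -> 55.233.250.222
More-specific entries that do NOT match:
  84.119.189.176/30 (84.119.189.176 - 84.119.189.179) does not contain 84.119.189.182
  84.119.189.48/29 (84.119.189.48 - 84.119.189.55) does not contain 84.119.189.182
  84.119.189.32/27 (84.119.189.32 - 84.119.189.63) does not contain 84.119.189.182
  116.119.189.128/25 (116.119.189.128 - 116.119.189.255) does not contain 84.119.189.182
  84.119.191.0/24 (84.119.191.0 - 84.119.191.255) does not contain 84.119.189.182
  84.119.48.0/20 (84.119.48.0 - 84.119.63.255) does not contain 84.119.189.182
Longest matching prefix is /19 -> next hop 55.233.250.222.

55.233.250.222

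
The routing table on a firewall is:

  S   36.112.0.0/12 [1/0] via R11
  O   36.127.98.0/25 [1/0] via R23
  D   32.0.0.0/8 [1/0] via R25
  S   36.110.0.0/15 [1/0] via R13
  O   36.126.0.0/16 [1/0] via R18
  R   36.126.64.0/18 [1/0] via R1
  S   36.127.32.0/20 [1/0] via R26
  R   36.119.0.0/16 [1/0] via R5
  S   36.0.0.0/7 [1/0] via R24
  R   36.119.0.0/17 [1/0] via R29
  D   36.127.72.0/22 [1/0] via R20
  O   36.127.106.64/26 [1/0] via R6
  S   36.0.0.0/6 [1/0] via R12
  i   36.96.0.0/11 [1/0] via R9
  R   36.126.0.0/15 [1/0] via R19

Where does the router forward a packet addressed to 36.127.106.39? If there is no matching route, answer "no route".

R19

Routes whose prefix contains 36.127.106.39:
  36.0.0.0/6 (36.0.0.0 - 39.255.255.255) -> R12
  36.0.0.0/7 (36.0.0.0 - 37.255.255.255) -> R24
  36.96.0.0/11 (36.96.0.0 - 36.127.255.255) -> R9
  36.112.0.0/12 (36.112.0.0 - 36.127.255.255) -> R11
  36.126.0.0/15 (36.126.0.0 - 36.127.255.255) -> R19
More-specific entries that do NOT match:
  36.127.106.64/26 (36.127.106.64 - 36.127.106.127) does not contain 36.127.106.39
  36.127.98.0/25 (36.127.98.0 - 36.127.98.127) does not contain 36.127.106.39
  36.127.72.0/22 (36.127.72.0 - 36.127.75.255) does not contain 36.127.106.39
  36.127.32.0/20 (36.127.32.0 - 36.127.47.255) does not contain 36.127.106.39
  36.126.64.0/18 (36.126.64.0 - 36.126.127.255) does not contain 36.127.106.39
  36.119.0.0/17 (36.119.0.0 - 36.119.127.255) does not contain 36.127.106.39
  36.126.0.0/16 (36.126.0.0 - 36.126.255.255) does not contain 36.127.106.39
  36.119.0.0/16 (36.119.0.0 - 36.119.255.255) does not contain 36.127.106.39
Longest matching prefix is /15 -> next hop R19.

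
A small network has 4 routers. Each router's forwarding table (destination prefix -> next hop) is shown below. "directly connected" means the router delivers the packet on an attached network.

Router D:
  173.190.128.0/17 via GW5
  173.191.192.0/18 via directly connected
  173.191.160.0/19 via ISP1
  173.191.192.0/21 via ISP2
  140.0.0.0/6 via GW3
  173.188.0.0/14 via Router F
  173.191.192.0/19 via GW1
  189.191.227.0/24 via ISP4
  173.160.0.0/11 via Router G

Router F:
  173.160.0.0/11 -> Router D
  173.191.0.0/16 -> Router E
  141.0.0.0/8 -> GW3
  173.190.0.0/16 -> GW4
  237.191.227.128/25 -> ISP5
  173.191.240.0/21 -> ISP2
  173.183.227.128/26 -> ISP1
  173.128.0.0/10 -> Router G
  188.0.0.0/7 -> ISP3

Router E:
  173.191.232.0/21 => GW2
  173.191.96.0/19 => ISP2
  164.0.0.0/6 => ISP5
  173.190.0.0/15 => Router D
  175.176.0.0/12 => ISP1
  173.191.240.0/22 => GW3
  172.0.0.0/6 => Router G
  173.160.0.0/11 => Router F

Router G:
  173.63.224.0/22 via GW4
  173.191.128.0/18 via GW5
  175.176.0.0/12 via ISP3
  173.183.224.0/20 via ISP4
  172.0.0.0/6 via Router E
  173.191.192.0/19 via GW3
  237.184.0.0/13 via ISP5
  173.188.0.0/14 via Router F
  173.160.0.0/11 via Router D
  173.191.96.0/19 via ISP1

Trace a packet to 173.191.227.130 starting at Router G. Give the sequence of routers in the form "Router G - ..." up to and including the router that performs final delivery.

At Router G: longest match for 173.191.227.130 is 173.188.0.0/14 -> Router F
At Router F: longest match for 173.191.227.130 is 173.191.0.0/16 -> Router E
At Router E: longest match for 173.191.227.130 is 173.190.0.0/15 -> Router D
At Router D: longest match for 173.191.227.130 is 173.191.192.0/18 -> directly connected

Router G - Router F - Router E - Router D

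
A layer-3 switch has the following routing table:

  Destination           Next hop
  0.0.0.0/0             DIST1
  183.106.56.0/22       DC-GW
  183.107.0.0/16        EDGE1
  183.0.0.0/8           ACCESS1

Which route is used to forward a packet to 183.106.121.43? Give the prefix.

Entries matching 183.106.121.43:
  0.0.0.0/0 (default, matches everything)
  183.0.0.0/8 (183.0.0.0 - 183.255.255.255)
Most specific is 183.0.0.0/8.

183.0.0.0/8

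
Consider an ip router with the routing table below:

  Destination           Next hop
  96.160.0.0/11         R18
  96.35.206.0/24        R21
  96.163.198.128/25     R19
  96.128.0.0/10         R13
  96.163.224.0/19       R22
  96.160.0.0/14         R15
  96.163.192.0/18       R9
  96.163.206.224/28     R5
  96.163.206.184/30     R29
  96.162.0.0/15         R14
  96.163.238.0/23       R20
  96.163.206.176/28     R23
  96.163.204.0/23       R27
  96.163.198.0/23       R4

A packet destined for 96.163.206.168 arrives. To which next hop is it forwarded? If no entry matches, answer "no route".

R9

Routes whose prefix contains 96.163.206.168:
  96.128.0.0/10 (96.128.0.0 - 96.191.255.255) -> R13
  96.160.0.0/11 (96.160.0.0 - 96.191.255.255) -> R18
  96.160.0.0/14 (96.160.0.0 - 96.163.255.255) -> R15
  96.162.0.0/15 (96.162.0.0 - 96.163.255.255) -> R14
  96.163.192.0/18 (96.163.192.0 - 96.163.255.255) -> R9
More-specific entries that do NOT match:
  96.163.206.184/30 (96.163.206.184 - 96.163.206.187) does not contain 96.163.206.168
  96.163.206.224/28 (96.163.206.224 - 96.163.206.239) does not contain 96.163.206.168
  96.163.206.176/28 (96.163.206.176 - 96.163.206.191) does not contain 96.163.206.168
  96.163.198.128/25 (96.163.198.128 - 96.163.198.255) does not contain 96.163.206.168
  96.35.206.0/24 (96.35.206.0 - 96.35.206.255) does not contain 96.163.206.168
  96.163.238.0/23 (96.163.238.0 - 96.163.239.255) does not contain 96.163.206.168
  96.163.204.0/23 (96.163.204.0 - 96.163.205.255) does not contain 96.163.206.168
  96.163.198.0/23 (96.163.198.0 - 96.163.199.255) does not contain 96.163.206.168
  96.163.224.0/19 (96.163.224.0 - 96.163.255.255) does not contain 96.163.206.168
Longest matching prefix is /18 -> next hop R9.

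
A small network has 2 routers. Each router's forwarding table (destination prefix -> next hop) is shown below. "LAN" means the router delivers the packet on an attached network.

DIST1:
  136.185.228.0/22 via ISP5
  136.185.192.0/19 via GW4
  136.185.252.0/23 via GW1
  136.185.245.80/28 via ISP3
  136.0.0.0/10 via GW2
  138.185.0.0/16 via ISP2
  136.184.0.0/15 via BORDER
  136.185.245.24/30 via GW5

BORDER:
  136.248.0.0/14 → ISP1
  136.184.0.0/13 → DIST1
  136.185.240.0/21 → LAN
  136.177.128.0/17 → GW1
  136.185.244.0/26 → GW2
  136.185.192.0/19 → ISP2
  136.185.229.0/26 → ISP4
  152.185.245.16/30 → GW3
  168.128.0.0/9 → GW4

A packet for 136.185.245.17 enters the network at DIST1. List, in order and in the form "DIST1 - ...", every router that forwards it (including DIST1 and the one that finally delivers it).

At DIST1: longest match for 136.185.245.17 is 136.184.0.0/15 -> BORDER
At BORDER: longest match for 136.185.245.17 is 136.185.240.0/21 -> LAN

DIST1 - BORDER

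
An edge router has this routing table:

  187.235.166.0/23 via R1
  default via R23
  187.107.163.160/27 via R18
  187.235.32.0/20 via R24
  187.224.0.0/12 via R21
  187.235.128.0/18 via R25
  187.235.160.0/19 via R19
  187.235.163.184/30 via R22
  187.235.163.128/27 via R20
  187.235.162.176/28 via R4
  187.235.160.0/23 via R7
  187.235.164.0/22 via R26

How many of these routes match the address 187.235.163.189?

4

Prefixes containing 187.235.163.189:
  0.0.0.0/0 (default, matches everything)
  187.224.0.0/12 (187.224.0.0 - 187.239.255.255)
  187.235.128.0/18 (187.235.128.0 - 187.235.191.255)
  187.235.160.0/19 (187.235.160.0 - 187.235.191.255)
Total matching entries: 4.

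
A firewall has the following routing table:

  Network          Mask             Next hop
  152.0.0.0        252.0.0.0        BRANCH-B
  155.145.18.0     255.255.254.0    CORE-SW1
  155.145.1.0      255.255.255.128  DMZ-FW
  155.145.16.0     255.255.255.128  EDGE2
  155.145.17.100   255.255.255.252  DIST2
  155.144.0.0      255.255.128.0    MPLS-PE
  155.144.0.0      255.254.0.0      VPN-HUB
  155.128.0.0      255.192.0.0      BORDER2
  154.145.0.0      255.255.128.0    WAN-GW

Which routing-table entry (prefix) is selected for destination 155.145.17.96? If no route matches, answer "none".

Entries matching 155.145.17.96:
  152.0.0.0/6 (152.0.0.0 - 155.255.255.255)
  155.128.0.0/10 (155.128.0.0 - 155.191.255.255)
  155.144.0.0/15 (155.144.0.0 - 155.145.255.255)
Most specific is 155.144.0.0/15.

155.144.0.0/15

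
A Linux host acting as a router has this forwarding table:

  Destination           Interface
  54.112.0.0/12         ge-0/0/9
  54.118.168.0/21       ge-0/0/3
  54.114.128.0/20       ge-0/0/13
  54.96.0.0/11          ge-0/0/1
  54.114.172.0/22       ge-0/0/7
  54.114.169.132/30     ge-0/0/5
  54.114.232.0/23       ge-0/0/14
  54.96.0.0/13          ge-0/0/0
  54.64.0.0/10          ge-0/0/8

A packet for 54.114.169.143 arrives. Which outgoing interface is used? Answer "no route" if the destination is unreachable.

ge-0/0/9

Routes whose prefix contains 54.114.169.143:
  54.64.0.0/10 (54.64.0.0 - 54.127.255.255) -> ge-0/0/8
  54.96.0.0/11 (54.96.0.0 - 54.127.255.255) -> ge-0/0/1
  54.112.0.0/12 (54.112.0.0 - 54.127.255.255) -> ge-0/0/9
More-specific entries that do NOT match:
  54.114.169.132/30 (54.114.169.132 - 54.114.169.135) does not contain 54.114.169.143
  54.114.232.0/23 (54.114.232.0 - 54.114.233.255) does not contain 54.114.169.143
  54.114.172.0/22 (54.114.172.0 - 54.114.175.255) does not contain 54.114.169.143
  54.118.168.0/21 (54.118.168.0 - 54.118.175.255) does not contain 54.114.169.143
  54.114.128.0/20 (54.114.128.0 - 54.114.143.255) does not contain 54.114.169.143
  54.96.0.0/13 (54.96.0.0 - 54.103.255.255) does not contain 54.114.169.143
Longest matching prefix is /12 -> interface ge-0/0/9.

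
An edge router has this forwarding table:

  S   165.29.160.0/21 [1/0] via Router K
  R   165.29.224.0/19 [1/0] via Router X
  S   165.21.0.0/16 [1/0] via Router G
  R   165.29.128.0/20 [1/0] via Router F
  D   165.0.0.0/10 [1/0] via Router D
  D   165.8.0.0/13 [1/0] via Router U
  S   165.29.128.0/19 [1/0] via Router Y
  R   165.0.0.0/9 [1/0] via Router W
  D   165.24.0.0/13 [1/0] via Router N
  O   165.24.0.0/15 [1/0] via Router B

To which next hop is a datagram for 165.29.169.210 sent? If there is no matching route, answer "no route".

Routes whose prefix contains 165.29.169.210:
  165.0.0.0/9 (165.0.0.0 - 165.127.255.255) -> Router W
  165.0.0.0/10 (165.0.0.0 - 165.63.255.255) -> Router D
  165.24.0.0/13 (165.24.0.0 - 165.31.255.255) -> Router N
More-specific entries that do NOT match:
  165.29.160.0/21 (165.29.160.0 - 165.29.167.255) does not contain 165.29.169.210
  165.29.128.0/20 (165.29.128.0 - 165.29.143.255) does not contain 165.29.169.210
  165.29.224.0/19 (165.29.224.0 - 165.29.255.255) does not contain 165.29.169.210
  165.29.128.0/19 (165.29.128.0 - 165.29.159.255) does not contain 165.29.169.210
  165.21.0.0/16 (165.21.0.0 - 165.21.255.255) does not contain 165.29.169.210
  165.24.0.0/15 (165.24.0.0 - 165.25.255.255) does not contain 165.29.169.210
Longest matching prefix is /13 -> next hop Router N.

Router N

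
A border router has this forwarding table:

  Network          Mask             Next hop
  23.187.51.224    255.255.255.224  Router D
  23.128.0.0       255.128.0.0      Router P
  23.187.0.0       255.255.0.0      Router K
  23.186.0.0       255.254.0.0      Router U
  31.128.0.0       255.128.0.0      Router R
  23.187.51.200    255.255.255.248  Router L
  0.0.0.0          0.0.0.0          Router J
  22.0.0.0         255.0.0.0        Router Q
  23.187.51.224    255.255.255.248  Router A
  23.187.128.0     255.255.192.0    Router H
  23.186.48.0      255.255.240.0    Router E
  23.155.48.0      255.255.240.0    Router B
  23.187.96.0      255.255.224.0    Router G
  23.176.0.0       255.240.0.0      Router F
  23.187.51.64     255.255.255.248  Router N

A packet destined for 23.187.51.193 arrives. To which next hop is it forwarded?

Router K

Routes whose prefix contains 23.187.51.193:
  0.0.0.0/0 (default, matches everything) -> Router J
  23.128.0.0/9 (23.128.0.0 - 23.255.255.255) -> Router P
  23.176.0.0/12 (23.176.0.0 - 23.191.255.255) -> Router F
  23.186.0.0/15 (23.186.0.0 - 23.187.255.255) -> Router U
  23.187.0.0/16 (23.187.0.0 - 23.187.255.255) -> Router K
More-specific entries that do NOT match:
  23.187.51.200/29 (23.187.51.200 - 23.187.51.207) does not contain 23.187.51.193
  23.187.51.224/29 (23.187.51.224 - 23.187.51.231) does not contain 23.187.51.193
  23.187.51.64/29 (23.187.51.64 - 23.187.51.71) does not contain 23.187.51.193
  23.187.51.224/27 (23.187.51.224 - 23.187.51.255) does not contain 23.187.51.193
  23.186.48.0/20 (23.186.48.0 - 23.186.63.255) does not contain 23.187.51.193
  23.155.48.0/20 (23.155.48.0 - 23.155.63.255) does not contain 23.187.51.193
  23.187.96.0/19 (23.187.96.0 - 23.187.127.255) does not contain 23.187.51.193
  23.187.128.0/18 (23.187.128.0 - 23.187.191.255) does not contain 23.187.51.193
Longest matching prefix is /16 -> next hop Router K.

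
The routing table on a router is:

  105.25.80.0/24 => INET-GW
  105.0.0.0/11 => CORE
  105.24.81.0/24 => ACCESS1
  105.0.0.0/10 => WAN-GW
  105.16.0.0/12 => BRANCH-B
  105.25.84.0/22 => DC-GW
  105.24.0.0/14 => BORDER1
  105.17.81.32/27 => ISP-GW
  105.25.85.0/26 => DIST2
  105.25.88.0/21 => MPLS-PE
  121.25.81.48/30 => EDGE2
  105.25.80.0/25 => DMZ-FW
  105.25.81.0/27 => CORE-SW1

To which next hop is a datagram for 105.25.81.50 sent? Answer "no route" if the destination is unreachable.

Routes whose prefix contains 105.25.81.50:
  105.0.0.0/10 (105.0.0.0 - 105.63.255.255) -> WAN-GW
  105.0.0.0/11 (105.0.0.0 - 105.31.255.255) -> CORE
  105.16.0.0/12 (105.16.0.0 - 105.31.255.255) -> BRANCH-B
  105.24.0.0/14 (105.24.0.0 - 105.27.255.255) -> BORDER1
More-specific entries that do NOT match:
  121.25.81.48/30 (121.25.81.48 - 121.25.81.51) does not contain 105.25.81.50
  105.17.81.32/27 (105.17.81.32 - 105.17.81.63) does not contain 105.25.81.50
  105.25.81.0/27 (105.25.81.0 - 105.25.81.31) does not contain 105.25.81.50
  105.25.85.0/26 (105.25.85.0 - 105.25.85.63) does not contain 105.25.81.50
  105.25.80.0/25 (105.25.80.0 - 105.25.80.127) does not contain 105.25.81.50
  105.25.80.0/24 (105.25.80.0 - 105.25.80.255) does not contain 105.25.81.50
  105.24.81.0/24 (105.24.81.0 - 105.24.81.255) does not contain 105.25.81.50
  105.25.84.0/22 (105.25.84.0 - 105.25.87.255) does not contain 105.25.81.50
  105.25.88.0/21 (105.25.88.0 - 105.25.95.255) does not contain 105.25.81.50
Longest matching prefix is /14 -> next hop BORDER1.

BORDER1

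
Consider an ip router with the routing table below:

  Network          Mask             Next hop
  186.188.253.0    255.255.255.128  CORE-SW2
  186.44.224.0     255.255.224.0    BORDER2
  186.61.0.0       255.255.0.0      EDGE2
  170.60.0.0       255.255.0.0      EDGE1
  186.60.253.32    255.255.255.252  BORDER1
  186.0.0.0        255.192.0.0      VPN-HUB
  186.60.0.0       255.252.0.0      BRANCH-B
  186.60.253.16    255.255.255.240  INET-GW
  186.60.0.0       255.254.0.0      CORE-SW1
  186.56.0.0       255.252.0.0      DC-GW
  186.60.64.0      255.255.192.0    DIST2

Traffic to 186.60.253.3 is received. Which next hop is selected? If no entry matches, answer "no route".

CORE-SW1

Routes whose prefix contains 186.60.253.3:
  186.0.0.0/10 (186.0.0.0 - 186.63.255.255) -> VPN-HUB
  186.60.0.0/14 (186.60.0.0 - 186.63.255.255) -> BRANCH-B
  186.60.0.0/15 (186.60.0.0 - 186.61.255.255) -> CORE-SW1
More-specific entries that do NOT match:
  186.60.253.32/30 (186.60.253.32 - 186.60.253.35) does not contain 186.60.253.3
  186.60.253.16/28 (186.60.253.16 - 186.60.253.31) does not contain 186.60.253.3
  186.188.253.0/25 (186.188.253.0 - 186.188.253.127) does not contain 186.60.253.3
  186.44.224.0/19 (186.44.224.0 - 186.44.255.255) does not contain 186.60.253.3
  186.60.64.0/18 (186.60.64.0 - 186.60.127.255) does not contain 186.60.253.3
  186.61.0.0/16 (186.61.0.0 - 186.61.255.255) does not contain 186.60.253.3
  170.60.0.0/16 (170.60.0.0 - 170.60.255.255) does not contain 186.60.253.3
Longest matching prefix is /15 -> next hop CORE-SW1.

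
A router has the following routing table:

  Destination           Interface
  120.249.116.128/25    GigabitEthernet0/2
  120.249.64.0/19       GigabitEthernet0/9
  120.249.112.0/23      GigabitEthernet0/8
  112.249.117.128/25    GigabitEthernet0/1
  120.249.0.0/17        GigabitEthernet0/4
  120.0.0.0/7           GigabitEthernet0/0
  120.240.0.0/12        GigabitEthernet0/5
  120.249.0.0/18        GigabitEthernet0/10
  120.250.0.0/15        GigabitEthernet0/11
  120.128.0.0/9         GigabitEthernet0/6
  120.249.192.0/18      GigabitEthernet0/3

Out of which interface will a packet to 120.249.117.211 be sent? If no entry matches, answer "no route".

Routes whose prefix contains 120.249.117.211:
  120.0.0.0/7 (120.0.0.0 - 121.255.255.255) -> GigabitEthernet0/0
  120.128.0.0/9 (120.128.0.0 - 120.255.255.255) -> GigabitEthernet0/6
  120.240.0.0/12 (120.240.0.0 - 120.255.255.255) -> GigabitEthernet0/5
  120.249.0.0/17 (120.249.0.0 - 120.249.127.255) -> GigabitEthernet0/4
More-specific entries that do NOT match:
  120.249.116.128/25 (120.249.116.128 - 120.249.116.255) does not contain 120.249.117.211
  112.249.117.128/25 (112.249.117.128 - 112.249.117.255) does not contain 120.249.117.211
  120.249.112.0/23 (120.249.112.0 - 120.249.113.255) does not contain 120.249.117.211
  120.249.64.0/19 (120.249.64.0 - 120.249.95.255) does not contain 120.249.117.211
  120.249.0.0/18 (120.249.0.0 - 120.249.63.255) does not contain 120.249.117.211
  120.249.192.0/18 (120.249.192.0 - 120.249.255.255) does not contain 120.249.117.211
Longest matching prefix is /17 -> interface GigabitEthernet0/4.

GigabitEthernet0/4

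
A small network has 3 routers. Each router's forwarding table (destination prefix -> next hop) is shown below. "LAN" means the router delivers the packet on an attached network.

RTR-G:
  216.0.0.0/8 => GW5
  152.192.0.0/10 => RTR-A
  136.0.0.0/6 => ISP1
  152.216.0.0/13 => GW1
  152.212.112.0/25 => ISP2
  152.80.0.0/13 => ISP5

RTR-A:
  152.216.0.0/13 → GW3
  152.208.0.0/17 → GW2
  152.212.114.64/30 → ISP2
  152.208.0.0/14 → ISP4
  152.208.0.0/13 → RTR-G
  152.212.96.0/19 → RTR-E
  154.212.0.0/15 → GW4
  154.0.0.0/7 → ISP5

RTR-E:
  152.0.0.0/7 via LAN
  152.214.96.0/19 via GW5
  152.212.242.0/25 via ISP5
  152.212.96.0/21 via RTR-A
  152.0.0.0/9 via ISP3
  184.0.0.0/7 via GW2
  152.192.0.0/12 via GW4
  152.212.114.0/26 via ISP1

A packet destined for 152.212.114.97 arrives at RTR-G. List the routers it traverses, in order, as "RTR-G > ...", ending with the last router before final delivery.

At RTR-G: longest match for 152.212.114.97 is 152.192.0.0/10 -> RTR-A
At RTR-A: longest match for 152.212.114.97 is 152.212.96.0/19 -> RTR-E
At RTR-E: longest match for 152.212.114.97 is 152.0.0.0/7 -> LAN

RTR-G > RTR-A > RTR-E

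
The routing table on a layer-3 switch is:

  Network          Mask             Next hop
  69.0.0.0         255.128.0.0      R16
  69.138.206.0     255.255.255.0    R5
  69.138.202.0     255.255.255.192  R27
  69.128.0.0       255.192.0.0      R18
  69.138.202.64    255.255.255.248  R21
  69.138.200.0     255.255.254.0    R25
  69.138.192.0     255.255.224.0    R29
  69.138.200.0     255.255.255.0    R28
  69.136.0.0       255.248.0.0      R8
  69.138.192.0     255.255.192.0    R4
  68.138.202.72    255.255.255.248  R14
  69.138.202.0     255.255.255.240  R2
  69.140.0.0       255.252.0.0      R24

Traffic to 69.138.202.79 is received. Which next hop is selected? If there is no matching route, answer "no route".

R29

Routes whose prefix contains 69.138.202.79:
  69.128.0.0/10 (69.128.0.0 - 69.191.255.255) -> R18
  69.136.0.0/13 (69.136.0.0 - 69.143.255.255) -> R8
  69.138.192.0/18 (69.138.192.0 - 69.138.255.255) -> R4
  69.138.192.0/19 (69.138.192.0 - 69.138.223.255) -> R29
More-specific entries that do NOT match:
  69.138.202.64/29 (69.138.202.64 - 69.138.202.71) does not contain 69.138.202.79
  68.138.202.72/29 (68.138.202.72 - 68.138.202.79) does not contain 69.138.202.79
  69.138.202.0/28 (69.138.202.0 - 69.138.202.15) does not contain 69.138.202.79
  69.138.202.0/26 (69.138.202.0 - 69.138.202.63) does not contain 69.138.202.79
  69.138.206.0/24 (69.138.206.0 - 69.138.206.255) does not contain 69.138.202.79
  69.138.200.0/24 (69.138.200.0 - 69.138.200.255) does not contain 69.138.202.79
  69.138.200.0/23 (69.138.200.0 - 69.138.201.255) does not contain 69.138.202.79
Longest matching prefix is /19 -> next hop R29.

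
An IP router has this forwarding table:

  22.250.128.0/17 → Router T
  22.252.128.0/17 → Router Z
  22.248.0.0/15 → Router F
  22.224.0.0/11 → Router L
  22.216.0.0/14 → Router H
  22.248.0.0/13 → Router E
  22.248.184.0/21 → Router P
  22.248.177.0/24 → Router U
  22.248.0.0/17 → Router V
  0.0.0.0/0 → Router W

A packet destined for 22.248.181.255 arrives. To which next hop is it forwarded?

Router F

Routes whose prefix contains 22.248.181.255:
  0.0.0.0/0 (default, matches everything) -> Router W
  22.224.0.0/11 (22.224.0.0 - 22.255.255.255) -> Router L
  22.248.0.0/13 (22.248.0.0 - 22.255.255.255) -> Router E
  22.248.0.0/15 (22.248.0.0 - 22.249.255.255) -> Router F
More-specific entries that do NOT match:
  22.248.177.0/24 (22.248.177.0 - 22.248.177.255) does not contain 22.248.181.255
  22.248.184.0/21 (22.248.184.0 - 22.248.191.255) does not contain 22.248.181.255
  22.250.128.0/17 (22.250.128.0 - 22.250.255.255) does not contain 22.248.181.255
  22.252.128.0/17 (22.252.128.0 - 22.252.255.255) does not contain 22.248.181.255
  22.248.0.0/17 (22.248.0.0 - 22.248.127.255) does not contain 22.248.181.255
Longest matching prefix is /15 -> next hop Router F.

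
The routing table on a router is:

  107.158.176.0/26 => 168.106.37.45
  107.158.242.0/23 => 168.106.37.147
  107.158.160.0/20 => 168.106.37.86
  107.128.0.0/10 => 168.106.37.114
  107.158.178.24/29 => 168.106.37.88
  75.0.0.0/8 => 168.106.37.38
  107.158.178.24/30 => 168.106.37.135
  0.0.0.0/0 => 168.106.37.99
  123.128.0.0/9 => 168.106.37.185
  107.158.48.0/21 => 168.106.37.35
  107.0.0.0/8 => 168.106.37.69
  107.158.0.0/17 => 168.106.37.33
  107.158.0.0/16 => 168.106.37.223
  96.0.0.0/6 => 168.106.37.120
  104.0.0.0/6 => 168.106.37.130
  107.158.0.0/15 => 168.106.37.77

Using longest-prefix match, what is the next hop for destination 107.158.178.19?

168.106.37.223

Routes whose prefix contains 107.158.178.19:
  0.0.0.0/0 (default, matches everything) -> 168.106.37.99
  104.0.0.0/6 (104.0.0.0 - 107.255.255.255) -> 168.106.37.130
  107.0.0.0/8 (107.0.0.0 - 107.255.255.255) -> 168.106.37.69
  107.128.0.0/10 (107.128.0.0 - 107.191.255.255) -> 168.106.37.114
  107.158.0.0/15 (107.158.0.0 - 107.159.255.255) -> 168.106.37.77
  107.158.0.0/16 (107.158.0.0 - 107.158.255.255) -> 168.106.37.223
More-specific entries that do NOT match:
  107.158.178.24/30 (107.158.178.24 - 107.158.178.27) does not contain 107.158.178.19
  107.158.178.24/29 (107.158.178.24 - 107.158.178.31) does not contain 107.158.178.19
  107.158.176.0/26 (107.158.176.0 - 107.158.176.63) does not contain 107.158.178.19
  107.158.242.0/23 (107.158.242.0 - 107.158.243.255) does not contain 107.158.178.19
  107.158.48.0/21 (107.158.48.0 - 107.158.55.255) does not contain 107.158.178.19
  107.158.160.0/20 (107.158.160.0 - 107.158.175.255) does not contain 107.158.178.19
  107.158.0.0/17 (107.158.0.0 - 107.158.127.255) does not contain 107.158.178.19
Longest matching prefix is /16 -> next hop 168.106.37.223.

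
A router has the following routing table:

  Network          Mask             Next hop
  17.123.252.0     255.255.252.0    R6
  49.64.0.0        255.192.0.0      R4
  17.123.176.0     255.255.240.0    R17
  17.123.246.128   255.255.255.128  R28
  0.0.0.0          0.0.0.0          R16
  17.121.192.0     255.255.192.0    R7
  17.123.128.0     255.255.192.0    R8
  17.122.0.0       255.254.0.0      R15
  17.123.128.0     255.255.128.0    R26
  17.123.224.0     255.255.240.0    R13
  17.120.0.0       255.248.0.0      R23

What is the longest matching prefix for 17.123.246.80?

Entries matching 17.123.246.80:
  0.0.0.0/0 (default, matches everything)
  17.120.0.0/13 (17.120.0.0 - 17.127.255.255)
  17.122.0.0/15 (17.122.0.0 - 17.123.255.255)
  17.123.128.0/17 (17.123.128.0 - 17.123.255.255)
Most specific is 17.123.128.0/17.

17.123.128.0/17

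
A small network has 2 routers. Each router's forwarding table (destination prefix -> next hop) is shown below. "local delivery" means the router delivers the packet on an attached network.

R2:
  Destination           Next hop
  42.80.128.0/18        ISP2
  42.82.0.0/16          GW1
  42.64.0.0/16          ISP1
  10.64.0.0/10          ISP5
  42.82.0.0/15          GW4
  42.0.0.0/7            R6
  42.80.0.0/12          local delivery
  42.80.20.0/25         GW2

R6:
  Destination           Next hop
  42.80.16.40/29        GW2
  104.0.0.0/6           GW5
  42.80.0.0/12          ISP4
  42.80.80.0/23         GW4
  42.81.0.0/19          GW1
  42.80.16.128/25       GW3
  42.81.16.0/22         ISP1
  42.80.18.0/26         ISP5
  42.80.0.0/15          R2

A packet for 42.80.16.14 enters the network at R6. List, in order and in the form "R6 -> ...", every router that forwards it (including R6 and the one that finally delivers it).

R6 -> R2

At R6: longest match for 42.80.16.14 is 42.80.0.0/15 -> R2
At R2: longest match for 42.80.16.14 is 42.80.0.0/12 -> local delivery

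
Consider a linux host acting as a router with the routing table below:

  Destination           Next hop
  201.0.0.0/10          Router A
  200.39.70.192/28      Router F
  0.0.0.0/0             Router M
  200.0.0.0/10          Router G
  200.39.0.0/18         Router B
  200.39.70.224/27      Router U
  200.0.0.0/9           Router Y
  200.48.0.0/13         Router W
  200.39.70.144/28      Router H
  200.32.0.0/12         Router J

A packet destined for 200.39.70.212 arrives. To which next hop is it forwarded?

Routes whose prefix contains 200.39.70.212:
  0.0.0.0/0 (default, matches everything) -> Router M
  200.0.0.0/9 (200.0.0.0 - 200.127.255.255) -> Router Y
  200.0.0.0/10 (200.0.0.0 - 200.63.255.255) -> Router G
  200.32.0.0/12 (200.32.0.0 - 200.47.255.255) -> Router J
More-specific entries that do NOT match:
  200.39.70.192/28 (200.39.70.192 - 200.39.70.207) does not contain 200.39.70.212
  200.39.70.144/28 (200.39.70.144 - 200.39.70.159) does not contain 200.39.70.212
  200.39.70.224/27 (200.39.70.224 - 200.39.70.255) does not contain 200.39.70.212
  200.39.0.0/18 (200.39.0.0 - 200.39.63.255) does not contain 200.39.70.212
  200.48.0.0/13 (200.48.0.0 - 200.55.255.255) does not contain 200.39.70.212
Longest matching prefix is /12 -> next hop Router J.

Router J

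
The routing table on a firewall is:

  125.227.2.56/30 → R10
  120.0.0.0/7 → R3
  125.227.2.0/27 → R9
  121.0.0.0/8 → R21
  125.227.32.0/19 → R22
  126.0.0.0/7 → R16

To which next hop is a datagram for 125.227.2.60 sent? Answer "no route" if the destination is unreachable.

No entry's prefix contains 125.227.2.60; there is no default route.

no route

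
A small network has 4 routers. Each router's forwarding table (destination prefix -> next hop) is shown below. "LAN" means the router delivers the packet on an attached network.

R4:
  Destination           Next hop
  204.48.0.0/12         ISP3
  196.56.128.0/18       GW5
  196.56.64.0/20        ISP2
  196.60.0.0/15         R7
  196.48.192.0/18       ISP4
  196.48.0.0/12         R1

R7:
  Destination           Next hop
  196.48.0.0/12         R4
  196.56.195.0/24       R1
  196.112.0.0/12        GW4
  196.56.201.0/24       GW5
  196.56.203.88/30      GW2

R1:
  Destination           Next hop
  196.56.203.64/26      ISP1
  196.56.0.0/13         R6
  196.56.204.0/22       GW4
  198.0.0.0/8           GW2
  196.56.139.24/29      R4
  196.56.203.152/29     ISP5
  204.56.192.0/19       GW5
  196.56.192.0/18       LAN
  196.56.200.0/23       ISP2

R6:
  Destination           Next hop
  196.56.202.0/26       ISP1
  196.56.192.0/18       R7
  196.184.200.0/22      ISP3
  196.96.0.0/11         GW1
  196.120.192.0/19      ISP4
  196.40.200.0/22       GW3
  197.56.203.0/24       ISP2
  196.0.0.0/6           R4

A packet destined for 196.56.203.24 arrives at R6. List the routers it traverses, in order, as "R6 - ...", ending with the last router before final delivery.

R6 - R7 - R4 - R1

At R6: longest match for 196.56.203.24 is 196.56.192.0/18 -> R7
At R7: longest match for 196.56.203.24 is 196.48.0.0/12 -> R4
At R4: longest match for 196.56.203.24 is 196.48.0.0/12 -> R1
At R1: longest match for 196.56.203.24 is 196.56.192.0/18 -> LAN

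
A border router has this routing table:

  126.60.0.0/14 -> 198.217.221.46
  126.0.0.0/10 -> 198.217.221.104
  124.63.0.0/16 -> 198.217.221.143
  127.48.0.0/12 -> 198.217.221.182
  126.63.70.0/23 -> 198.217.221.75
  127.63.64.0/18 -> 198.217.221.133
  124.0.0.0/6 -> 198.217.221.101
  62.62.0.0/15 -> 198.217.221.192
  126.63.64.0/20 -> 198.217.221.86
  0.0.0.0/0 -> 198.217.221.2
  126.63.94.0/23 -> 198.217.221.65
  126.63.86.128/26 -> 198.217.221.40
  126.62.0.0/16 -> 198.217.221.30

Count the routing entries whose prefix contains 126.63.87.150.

Prefixes containing 126.63.87.150:
  0.0.0.0/0 (default, matches everything)
  124.0.0.0/6 (124.0.0.0 - 127.255.255.255)
  126.0.0.0/10 (126.0.0.0 - 126.63.255.255)
  126.60.0.0/14 (126.60.0.0 - 126.63.255.255)
Total matching entries: 4.

4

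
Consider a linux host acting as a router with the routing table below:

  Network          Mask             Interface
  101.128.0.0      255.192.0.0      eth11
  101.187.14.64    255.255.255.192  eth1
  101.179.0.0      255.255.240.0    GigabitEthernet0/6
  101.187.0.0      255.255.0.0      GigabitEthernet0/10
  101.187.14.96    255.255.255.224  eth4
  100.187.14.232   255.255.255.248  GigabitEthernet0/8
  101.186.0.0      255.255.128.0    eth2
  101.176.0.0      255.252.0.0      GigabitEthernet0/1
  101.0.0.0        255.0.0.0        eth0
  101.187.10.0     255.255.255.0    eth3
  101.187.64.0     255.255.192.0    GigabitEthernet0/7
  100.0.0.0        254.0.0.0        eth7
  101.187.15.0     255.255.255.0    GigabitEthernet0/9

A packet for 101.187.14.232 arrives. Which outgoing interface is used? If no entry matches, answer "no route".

GigabitEthernet0/10

Routes whose prefix contains 101.187.14.232:
  100.0.0.0/7 (100.0.0.0 - 101.255.255.255) -> eth7
  101.0.0.0/8 (101.0.0.0 - 101.255.255.255) -> eth0
  101.128.0.0/10 (101.128.0.0 - 101.191.255.255) -> eth11
  101.187.0.0/16 (101.187.0.0 - 101.187.255.255) -> GigabitEthernet0/10
More-specific entries that do NOT match:
  100.187.14.232/29 (100.187.14.232 - 100.187.14.239) does not contain 101.187.14.232
  101.187.14.96/27 (101.187.14.96 - 101.187.14.127) does not contain 101.187.14.232
  101.187.14.64/26 (101.187.14.64 - 101.187.14.127) does not contain 101.187.14.232
  101.187.10.0/24 (101.187.10.0 - 101.187.10.255) does not contain 101.187.14.232
  101.187.15.0/24 (101.187.15.0 - 101.187.15.255) does not contain 101.187.14.232
  101.179.0.0/20 (101.179.0.0 - 101.179.15.255) does not contain 101.187.14.232
  101.187.64.0/18 (101.187.64.0 - 101.187.127.255) does not contain 101.187.14.232
  101.186.0.0/17 (101.186.0.0 - 101.186.127.255) does not contain 101.187.14.232
Longest matching prefix is /16 -> interface GigabitEthernet0/10.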